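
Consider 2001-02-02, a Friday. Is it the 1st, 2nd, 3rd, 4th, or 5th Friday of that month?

1st

Day 2 falls in week ⌈2/7⌉ of the month.
Days 1–7 hold the 1st Friday, 8–14 the 2nd, 15–21 the 3rd, 22–28 the 4th, 29–31 the 5th.
2 is in the range for the 1st.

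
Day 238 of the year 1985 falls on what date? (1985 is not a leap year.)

1985-08-26

January has 31 days (238 − 31 = 207 remain).
February has 28 days (207 − 28 = 179 remain).
March has 31 days (179 − 31 = 148 remain).
April has 30 days (148 − 30 = 118 remain).
May has 31 days (118 − 31 = 87 remain).
June has 30 days (87 − 30 = 57 remain).
July has 31 days (57 − 31 = 26 remain).
26 into August → August 26.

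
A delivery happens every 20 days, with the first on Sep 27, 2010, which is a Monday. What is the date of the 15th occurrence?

The 15th occurrence is 14 intervals after the first: 14 × 20 = 280 days after Sep 27, 2010.
Sep has 30 days — 3 days to the end of Sep leaves 277.
Oct has 31 days (246 left).
Nov has 30 days (216 left).
Dec has 31 days (185 left).
Jan has 31 days (154 left).
Feb has 28 days (126 left).
Mar has 31 days (95 left).
Apr has 30 days (65 left).
May has 31 days (34 left).
Jun has 30 days (4 left).
4 days into Jul → Jul 4, 2011.

Jul 4, 2011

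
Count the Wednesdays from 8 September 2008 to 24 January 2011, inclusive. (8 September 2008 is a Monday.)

8 September 2008 is a Monday; the first Wednesday on or after it is 10 September 2008 (2 days later).
From 10 September 2008 to 24 January 2011: 112 + 365 + 365 + 24 = 866 days (rest of 2008, 2009, 2010, to 24 January 2011 in 2011).
866 ÷ 7 = 123 full weeks with remainder 5, so 123 more Wednesdays after the first → 124.

124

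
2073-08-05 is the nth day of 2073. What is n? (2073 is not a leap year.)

Days in months before August: 31 + 28 + 31 + 30 + 31 + 30 + 31 = 212.
Plus 5 days into August → day 217.

217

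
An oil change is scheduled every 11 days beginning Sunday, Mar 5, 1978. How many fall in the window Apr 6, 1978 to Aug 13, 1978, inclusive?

12

Occurrences land 11·i days after Mar 5, 1978 for i = 0, 1, 2, …
Apr 6, 1978 is 32 days after the start; 32 ÷ 11 = 2 remainder 10; since the remainder is 10, round up to i = 3. First occurrence in the window: #4 on Apr 7, 1978 (3×11 = 33 days in).
Aug 13, 1978 is 161 days after the start; 161 ÷ 11 = 14 remainder 7. Last occurrence in the window: #15 on Aug 6, 1978.
Occurrences #4 through #15: 12 in total.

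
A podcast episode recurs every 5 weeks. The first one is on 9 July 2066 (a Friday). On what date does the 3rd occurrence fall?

The 3rd occurrence is 2 intervals after the first: 2 × 35 = 70 days after 9 July 2066.
July has 31 days — 22 days to the end of July leaves 48.
August has 31 days (17 left).
17 days into September → 17 September 2066.

17 September 2066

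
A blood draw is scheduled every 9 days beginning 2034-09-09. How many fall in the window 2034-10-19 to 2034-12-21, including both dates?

7

Occurrences land 9·i days after 2034-09-09 for i = 0, 1, 2, …
2034-10-19 is 40 days after the start; 40 ÷ 9 = 4 remainder 4; since the remainder is 4, round up to i = 5. First occurrence in the window: #6 on 2034-10-24 (5×9 = 45 days in).
2034-12-21 is 103 days after the start; 103 ÷ 9 = 11 remainder 4. Last occurrence in the window: #12 on 2034-12-17.
Occurrences #6 through #12: 7 in total.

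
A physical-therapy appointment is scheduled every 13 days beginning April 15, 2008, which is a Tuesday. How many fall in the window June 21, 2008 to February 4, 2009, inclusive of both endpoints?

Occurrences land 13·i days after April 15, 2008 for i = 0, 1, 2, …
June 21, 2008 is 67 days after the start; 67 ÷ 13 = 5 remainder 2; since the remainder is 2, round up to i = 6. First occurrence in the window: #7 on July 2, 2008 (6×13 = 78 days in).
February 4, 2009 is 295 days after the start; 295 ÷ 13 = 22 remainder 9. Last occurrence in the window: #23 on January 26, 2009.
Occurrences #7 through #23: 17 in total.

17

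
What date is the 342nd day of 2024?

January has 31 days (342 − 31 = 311 remain).
February has 29 days (311 − 29 = 282 remain).
March has 31 days (282 − 31 = 251 remain).
April has 30 days (251 − 30 = 221 remain).
May has 31 days (221 − 31 = 190 remain).
June has 30 days (190 − 30 = 160 remain).
July has 31 days (160 − 31 = 129 remain).
August has 31 days (129 − 31 = 98 remain).
September has 30 days (98 − 30 = 68 remain).
October has 31 days (68 − 31 = 37 remain).
November has 30 days (37 − 30 = 7 remain).
7 into December → December 7.

December 7, 2024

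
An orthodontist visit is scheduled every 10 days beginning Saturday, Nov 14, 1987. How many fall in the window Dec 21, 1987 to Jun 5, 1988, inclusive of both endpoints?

17

Occurrences land 10·i days after Nov 14, 1987 for i = 0, 1, 2, …
Dec 21, 1987 is 37 days after the start; 37 ÷ 10 = 3 remainder 7; since the remainder is 7, round up to i = 4. First occurrence in the window: #5 on Dec 24, 1987 (4×10 = 40 days in).
Jun 5, 1988 is 204 days after the start; 204 ÷ 10 = 20 remainder 4. Last occurrence in the window: #21 on Jun 1, 1988.
Occurrences #5 through #21: 17 in total.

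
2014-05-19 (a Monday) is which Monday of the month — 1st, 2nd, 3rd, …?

Day 19 falls in week ⌈19/7⌉ of the month.
Days 1–7 hold the 1st Monday, 8–14 the 2nd, 15–21 the 3rd, 22–28 the 4th, 29–31 the 5th.
19 is in the range for the 3rd.

3rd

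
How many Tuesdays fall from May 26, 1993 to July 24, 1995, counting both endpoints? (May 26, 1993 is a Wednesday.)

112

May 26, 1993 is a Wednesday; the first Tuesday on or after it is June 1, 1993 (6 days later).
From June 1, 1993 to July 24, 1995: 213 + 365 + 205 = 783 days (rest of 1993, 1994, to July 24, 1995 in 1995).
783 ÷ 7 = 111 full weeks with remainder 6, so 111 more Tuesdays after the first → 112.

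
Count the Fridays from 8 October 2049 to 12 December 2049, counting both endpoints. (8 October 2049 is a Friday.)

10

8 October 2049 is a Friday; the first Friday on or after it is 8 October 2049.
From 8 October 2049 to 12 December 2049: 23 + 30 + 12 = 65 days (rest of October, November, December).
65 ÷ 7 = 9 full weeks with remainder 2, so 9 more Fridays after the first → 10.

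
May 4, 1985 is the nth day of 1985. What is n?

Days in months before May: 31 + 28 + 31 + 30 = 120.
Plus 4 days into May → day 124.

124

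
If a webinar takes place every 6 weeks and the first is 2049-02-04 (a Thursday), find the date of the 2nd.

2049-03-18

The 2nd occurrence is 1 interval after the first: 1 × 42 = 42 days after 2049-02-04.
February has 28 days — 24 days to the end of February leaves 18.
18 days into March → 2049-03-18.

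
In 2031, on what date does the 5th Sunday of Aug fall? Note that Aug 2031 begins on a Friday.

Aug 2031 begins on a Friday, so the first Sunday is Aug 3 (2 days later).
The 5th Sunday is 4 weeks later: 3 + 28 = 31.

Aug 31, 2031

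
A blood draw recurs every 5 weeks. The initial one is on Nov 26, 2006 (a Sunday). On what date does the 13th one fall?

The 13th occurrence is 12 intervals after the first: 12 × 35 = 420 days after Nov 26, 2006.
Nov has 30 days — 4 days to the end of Nov leaves 416.
From end of Nov to end of 2006 is 31 days (385 left).
2007 has 365 days (20 left).
20 days into Jan → Jan 20, 2008.

Jan 20, 2008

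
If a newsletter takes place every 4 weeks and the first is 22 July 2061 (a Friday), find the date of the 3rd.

The 3rd occurrence is 2 intervals after the first: 2 × 28 = 56 days after 22 July 2061.
July has 31 days — 9 days to the end of July leaves 47.
August has 31 days (16 left).
16 days into September → 16 September 2061.

16 September 2061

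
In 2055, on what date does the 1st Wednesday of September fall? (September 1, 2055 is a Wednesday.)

September 1, 2055

September 2055 begins on a Wednesday, so the first Wednesday is September 1.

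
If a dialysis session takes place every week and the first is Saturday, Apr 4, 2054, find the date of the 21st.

Aug 22, 2054

The 21st occurrence is 20 intervals after the first: 20 × 7 = 140 days after Apr 4, 2054.
Apr has 30 days — 26 days to the end of Apr leaves 114.
May has 31 days (83 left).
Jun has 30 days (53 left).
Jul has 31 days (22 left).
22 days into Aug → Aug 22, 2054.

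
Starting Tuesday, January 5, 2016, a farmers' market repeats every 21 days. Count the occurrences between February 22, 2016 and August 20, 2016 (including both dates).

Occurrences land 21·i days after January 5, 2016 for i = 0, 1, 2, …
February 22, 2016 is 48 days after the start; 48 ÷ 21 = 2 remainder 6; since the remainder is 6, round up to i = 3. First occurrence in the window: #4 on March 8, 2016 (3×21 = 63 days in).
August 20, 2016 is 228 days after the start; 228 ÷ 21 = 10 remainder 18. Last occurrence in the window: #11 on August 2, 2016.
Occurrences #4 through #11: 8 in total.

8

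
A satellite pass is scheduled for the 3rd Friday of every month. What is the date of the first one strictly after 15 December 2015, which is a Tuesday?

December 2015 starts on a Tuesday; its first Friday is the 4th, so the 3rd Friday is the 18th — 18 December 2015.
18 December 2015 is after 15 December 2015, so that is the next one.

18 December 2015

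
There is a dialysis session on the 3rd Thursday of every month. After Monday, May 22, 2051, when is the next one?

Jun 15, 2051

May 2051 starts on a Monday; its first Thursday is the 4th, so the 3rd Thursday is the 18th — May 18, 2051.
That is not after May 22, 2051, so look at Jun 2051.
Jun 2051 starts on a Thursday; its first Thursday is the 1st, so the 3rd Thursday is the 15th — Jun 15, 2051.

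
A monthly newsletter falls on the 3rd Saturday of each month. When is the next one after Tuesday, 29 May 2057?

16 June 2057

May 2057 starts on a Tuesday; its first Saturday is the 5th, so the 3rd Saturday is the 19th — 19 May 2057.
That is not after 29 May 2057, so look at June 2057.
June 2057 starts on a Friday; its first Saturday is the 2nd, so the 3rd Saturday is the 16th — 16 June 2057.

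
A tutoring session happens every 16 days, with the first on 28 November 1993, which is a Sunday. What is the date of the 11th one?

The 11th occurrence is 10 intervals after the first: 10 × 16 = 160 days after 28 November 1993.
November has 30 days — 2 days to the end of November leaves 158.
December has 31 days (127 left).
January has 31 days (96 left).
February has 28 days (68 left).
March has 31 days (37 left).
April has 30 days (7 left).
7 days into May → 7 May 1994.

7 May 1994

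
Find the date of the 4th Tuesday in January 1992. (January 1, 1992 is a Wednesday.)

January 28, 1992

January 1992 begins on a Wednesday, so the first Tuesday is January 7 (6 days later).
The 4th Tuesday is 3 weeks later: 7 + 21 = 28.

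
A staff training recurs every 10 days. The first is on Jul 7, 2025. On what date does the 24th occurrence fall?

Feb 22, 2026

The 24th occurrence is 23 intervals after the first: 23 × 10 = 230 days after Jul 7, 2025.
Jul has 31 days — 24 days to the end of Jul leaves 206.
Aug has 31 days (175 left).
Sep has 30 days (145 left).
Oct has 31 days (114 left).
Nov has 30 days (84 left).
Dec has 31 days (53 left).
Jan has 31 days (22 left).
22 days into Feb → Feb 22, 2026.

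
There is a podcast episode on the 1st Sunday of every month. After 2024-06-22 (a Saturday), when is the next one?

2024-07-07

June 2024 starts on a Saturday, so its 1st Sunday is 2024-06-02 (1 day in).
That is not after 2024-06-22, so look at July 2024.
July 2024 starts on a Monday, so its 1st Sunday is 2024-07-07 (6 days in).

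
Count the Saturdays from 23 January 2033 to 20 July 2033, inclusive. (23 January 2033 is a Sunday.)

23 January 2033 is a Sunday; the first Saturday on or after it is 29 January 2033 (6 days later).
From 29 January 2033 to 20 July 2033: 2 + 28 + 31 + 30 + 31 + 30 + 20 = 172 days (rest of January, February, March, April, May, June, July).
172 ÷ 7 = 24 full weeks with remainder 4, so 24 more Saturdays after the first → 25.

25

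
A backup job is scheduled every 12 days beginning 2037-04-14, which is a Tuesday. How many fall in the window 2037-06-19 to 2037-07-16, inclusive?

Occurrences land 12·i days after 2037-04-14 for i = 0, 1, 2, …
2037-06-19 is 66 days after the start; 66 ÷ 12 = 5 remainder 6; since the remainder is 6, round up to i = 6. First occurrence in the window: #7 on 2037-06-25 (6×12 = 72 days in).
2037-07-16 is 93 days after the start; 93 ÷ 12 = 7 remainder 9. Last occurrence in the window: #8 on 2037-07-07.
Occurrences #7 through #8: 2 in total.

2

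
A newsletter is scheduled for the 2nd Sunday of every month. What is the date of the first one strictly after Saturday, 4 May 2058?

May 2058 starts on a Wednesday; its first Sunday is the 5th, so the 2nd Sunday is the 12th — 12 May 2058.
12 May 2058 is after 4 May 2058, so that is the next one.

12 May 2058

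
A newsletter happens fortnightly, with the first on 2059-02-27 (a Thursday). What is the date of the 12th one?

2059-07-31

The 12th occurrence is 11 intervals after the first: 11 × 14 = 154 days after 2059-02-27.
February has 28 days — 1 day to the end of February leaves 153.
March has 31 days (122 left).
April has 30 days (92 left).
May has 31 days (61 left).
June has 30 days (31 left).
31 days into July → 2059-07-31.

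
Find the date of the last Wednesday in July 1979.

The first Wednesday of July 1979 is July 4.
July 1979 has 31 days. Adding weeks: 4, 11, 18, 25 — the last one ≤ 31 is the 25th.

25 July 1979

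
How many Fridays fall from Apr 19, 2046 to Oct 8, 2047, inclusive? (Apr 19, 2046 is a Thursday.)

Apr 19, 2046 is a Thursday; the first Friday on or after it is Apr 20, 2046 (1 day later).
From Apr 20, 2046 to Oct 8, 2047: 255 + 281 = 536 days (rest of 2046, to Oct 8, 2047 in 2047).
536 ÷ 7 = 76 full weeks with remainder 4, so 76 more Fridays after the first → 77.

77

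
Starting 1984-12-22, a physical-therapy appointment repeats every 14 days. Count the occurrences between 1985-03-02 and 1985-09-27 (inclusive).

15

Occurrences land 14·i days after 1984-12-22 for i = 0, 1, 2, …
1985-03-02 is 70 days after the start; 70 ÷ 14 = 5 remainder 0. First occurrence in the window: #6 on 1985-03-02 (5×14 = 70 days in).
1985-09-27 is 279 days after the start; 279 ÷ 14 = 19 remainder 13. Last occurrence in the window: #20 on 1985-09-14.
Occurrences #6 through #20: 15 in total.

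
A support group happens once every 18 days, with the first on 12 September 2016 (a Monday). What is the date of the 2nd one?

The 2nd occurrence is 1 interval after the first: 1 × 18 = 18 days after 12 September 2016.
18 days later is 30 September 2016.

30 September 2016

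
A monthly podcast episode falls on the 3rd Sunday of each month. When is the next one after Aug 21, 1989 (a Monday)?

Sep 17, 1989

Aug 1989 starts on a Tuesday; its first Sunday is the 6th, so the 3rd Sunday is the 20th — Aug 20, 1989.
That is not after Aug 21, 1989, so look at Sep 1989.
Sep 1989 starts on a Friday; its first Sunday is the 3rd, so the 3rd Sunday is the 17th — Sep 17, 1989.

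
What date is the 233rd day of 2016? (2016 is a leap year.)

August 20, 2016

January has 31 days (233 − 31 = 202 remain).
February has 29 days (202 − 29 = 173 remain).
March has 31 days (173 − 31 = 142 remain).
April has 30 days (142 − 30 = 112 remain).
May has 31 days (112 − 31 = 81 remain).
June has 30 days (81 − 30 = 51 remain).
July has 31 days (51 − 31 = 20 remain).
20 into August → August 20.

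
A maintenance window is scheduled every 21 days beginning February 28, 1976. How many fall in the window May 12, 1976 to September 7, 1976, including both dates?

Occurrences land 21·i days after February 28, 1976 for i = 0, 1, 2, …
May 12, 1976 is 74 days after the start; 74 ÷ 21 = 3 remainder 11; since the remainder is 11, round up to i = 4. First occurrence in the window: #5 on May 22, 1976 (4×21 = 84 days in).
September 7, 1976 is 192 days after the start; 192 ÷ 21 = 9 remainder 3. Last occurrence in the window: #10 on September 4, 1976.
Occurrences #5 through #10: 6 in total.

6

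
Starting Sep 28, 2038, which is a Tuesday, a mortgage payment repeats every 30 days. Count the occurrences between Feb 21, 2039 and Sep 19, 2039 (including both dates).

Occurrences land 30·i days after Sep 28, 2038 for i = 0, 1, 2, …
Feb 21, 2039 is 146 days after the start; 146 ÷ 30 = 4 remainder 26; since the remainder is 26, round up to i = 5. First occurrence in the window: #6 on Feb 25, 2039 (5×30 = 150 days in).
Sep 19, 2039 is 356 days after the start; 356 ÷ 30 = 11 remainder 26. Last occurrence in the window: #12 on Aug 24, 2039.
Occurrences #6 through #12: 7 in total.

7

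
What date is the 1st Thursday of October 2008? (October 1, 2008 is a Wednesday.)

October 2008 begins on a Wednesday, so the first Thursday is October 2 (1 day later).

October 2, 2008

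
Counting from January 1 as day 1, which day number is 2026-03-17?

Days in months before March: 31 + 28 = 59.
Plus 17 days into March → day 76.

76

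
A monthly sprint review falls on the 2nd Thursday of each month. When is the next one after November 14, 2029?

November 2029 starts on a Thursday; its first Thursday is the 1st, so the 2nd Thursday is the 8th — November 8, 2029.
That is not after November 14, 2029, so look at December 2029.
December 2029 starts on a Saturday; its first Thursday is the 6th, so the 2nd Thursday is the 13th — December 13, 2029.

December 13, 2029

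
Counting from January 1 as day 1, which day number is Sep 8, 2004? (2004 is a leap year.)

252

Days in months before Sep: 31 + 29 + 31 + 30 + 31 + 30 + 31 + 31 = 244.
Plus 8 days into Sep → day 252.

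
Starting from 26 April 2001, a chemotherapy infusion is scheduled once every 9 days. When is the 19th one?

5 October 2001

The 19th occurrence is 18 intervals after the first: 18 × 9 = 162 days after 26 April 2001.
April has 30 days — 4 days to the end of April leaves 158.
May has 31 days (127 left).
June has 30 days (97 left).
July has 31 days (66 left).
August has 31 days (35 left).
September has 30 days (5 left).
5 days into October → 5 October 2001.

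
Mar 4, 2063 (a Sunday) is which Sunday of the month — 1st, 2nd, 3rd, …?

Day 4 falls in week ⌈4/7⌉ of the month.
Days 1–7 hold the 1st Sunday, 8–14 the 2nd, 15–21 the 3rd, 22–28 the 4th, 29–31 the 5th.
4 is in the range for the 1st.

1st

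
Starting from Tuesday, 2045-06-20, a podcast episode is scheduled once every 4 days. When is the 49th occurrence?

2045-12-29

The 49th occurrence is 48 intervals after the first: 48 × 4 = 192 days after 2045-06-20.
June has 30 days — 10 days to the end of June leaves 182.
July has 31 days (151 left).
August has 31 days (120 left).
September has 30 days (90 left).
October has 31 days (59 left).
November has 30 days (29 left).
29 days into December → 2045-12-29.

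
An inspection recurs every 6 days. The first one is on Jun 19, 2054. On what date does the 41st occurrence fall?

The 41st occurrence is 40 intervals after the first: 40 × 6 = 240 days after Jun 19, 2054.
Jun has 30 days — 11 days to the end of Jun leaves 229.
Jul has 31 days (198 left).
Aug has 31 days (167 left).
Sep has 30 days (137 left).
Oct has 31 days (106 left).
Nov has 30 days (76 left).
Dec has 31 days (45 left).
Jan has 31 days (14 left).
14 days into Feb → Feb 14, 2055.

Feb 14, 2055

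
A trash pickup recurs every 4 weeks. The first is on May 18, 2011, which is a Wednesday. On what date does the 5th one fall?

The 5th occurrence is 4 intervals after the first: 4 × 28 = 112 days after May 18, 2011.
May has 31 days — 13 days to the end of May leaves 99.
Jun has 30 days (69 left).
Jul has 31 days (38 left).
Aug has 31 days (7 left).
7 days into Sep → Sep 7, 2011.

Sep 7, 2011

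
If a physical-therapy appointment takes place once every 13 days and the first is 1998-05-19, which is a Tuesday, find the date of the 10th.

The 10th occurrence is 9 intervals after the first: 9 × 13 = 117 days after 1998-05-19.
May has 31 days — 12 days to the end of May leaves 105.
June has 30 days (75 left).
July has 31 days (44 left).
August has 31 days (13 left).
13 days into September → 1998-09-13.

1998-09-13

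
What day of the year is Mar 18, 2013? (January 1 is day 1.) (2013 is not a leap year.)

Days in months before Mar: 31 + 28 = 59.
Plus 18 days into Mar → day 77.

77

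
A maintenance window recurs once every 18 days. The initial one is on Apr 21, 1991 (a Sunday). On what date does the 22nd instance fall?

May 3, 1992

The 22nd occurrence is 21 intervals after the first: 21 × 18 = 378 days after Apr 21, 1991.
Apr has 30 days — 9 days to the end of Apr leaves 369.
May has 31 days (338 left).
Jun has 30 days (308 left).
Jul has 31 days (277 left).
Aug has 31 days (246 left).
Sep has 30 days (216 left).
Oct has 31 days (185 left).
Nov has 30 days (155 left).
Dec has 31 days (124 left).
Jan has 31 days (93 left).
Feb has 29 days (64 left).
Mar has 31 days (33 left).
Apr has 30 days (3 left).
3 days into May → May 3, 1992.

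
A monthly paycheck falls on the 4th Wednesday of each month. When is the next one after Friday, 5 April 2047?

April 2047 starts on a Monday; its first Wednesday is the 3rd, so the 4th Wednesday is the 24th — 24 April 2047.
24 April 2047 is after 5 April 2047, so that is the next one.

24 April 2047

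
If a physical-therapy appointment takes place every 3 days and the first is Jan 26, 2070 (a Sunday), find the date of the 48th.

Jun 16, 2070

The 48th occurrence is 47 intervals after the first: 47 × 3 = 141 days after Jan 26, 2070.
Jan has 31 days — 5 days to the end of Jan leaves 136.
Feb has 28 days (108 left).
Mar has 31 days (77 left).
Apr has 30 days (47 left).
May has 31 days (16 left).
16 days into Jun → Jun 16, 2070.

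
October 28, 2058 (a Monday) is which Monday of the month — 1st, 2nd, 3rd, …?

4th

Day 28 falls in week ⌈28/7⌉ of the month.
Days 1–7 hold the 1st Monday, 8–14 the 2nd, 15–21 the 3rd, 22–28 the 4th, 29–31 the 5th.
28 is in the range for the 4th.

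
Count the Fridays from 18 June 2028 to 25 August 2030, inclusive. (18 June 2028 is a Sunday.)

18 June 2028 is a Sunday; the first Friday on or after it is 23 June 2028 (5 days later).
From 23 June 2028 to 25 August 2030: 191 + 365 + 237 = 793 days (rest of 2028, 2029, to 25 August 2030 in 2030).
793 ÷ 7 = 113 full weeks with remainder 2, so 113 more Fridays after the first → 114.

114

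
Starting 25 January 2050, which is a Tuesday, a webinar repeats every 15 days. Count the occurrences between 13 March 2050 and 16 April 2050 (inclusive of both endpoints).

2

Occurrences land 15·i days after 25 January 2050 for i = 0, 1, 2, …
13 March 2050 is 47 days after the start; 47 ÷ 15 = 3 remainder 2; since the remainder is 2, round up to i = 4. First occurrence in the window: #5 on 26 March 2050 (4×15 = 60 days in).
16 April 2050 is 81 days after the start; 81 ÷ 15 = 5 remainder 6. Last occurrence in the window: #6 on 10 April 2050.
Occurrences #5 through #6: 2 in total.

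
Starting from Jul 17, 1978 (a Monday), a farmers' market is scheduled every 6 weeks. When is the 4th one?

Nov 20, 1978

The 4th occurrence is 3 intervals after the first: 3 × 42 = 126 days after Jul 17, 1978.
Jul has 31 days — 14 days to the end of Jul leaves 112.
Aug has 31 days (81 left).
Sep has 30 days (51 left).
Oct has 31 days (20 left).
20 days into Nov → Nov 20, 1978.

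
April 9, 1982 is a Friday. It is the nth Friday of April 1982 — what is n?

Day 9 falls in week ⌈9/7⌉ of the month.
Days 1–7 hold the 1st Friday, 8–14 the 2nd, 15–21 the 3rd, 22–28 the 4th, 29–31 the 5th.
9 is in the range for the 2nd.

2nd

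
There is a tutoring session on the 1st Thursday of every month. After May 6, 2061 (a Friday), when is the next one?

May 2061 starts on a Sunday, so its 1st Thursday is May 5, 2061 (4 days in).
That is not after May 6, 2061, so look at Jun 2061.
Jun 2061 starts on a Wednesday, so its 1st Thursday is Jun 2, 2061 (1 day in).

Jun 2, 2061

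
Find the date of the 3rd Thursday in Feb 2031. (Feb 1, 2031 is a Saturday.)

Feb 2031 begins on a Saturday, so the first Thursday is Feb 6 (5 days later).
The 3rd Thursday is 2 weeks later: 6 + 14 = 20.

Feb 20, 2031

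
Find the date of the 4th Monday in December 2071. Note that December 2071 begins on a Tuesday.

28 December 2071

December 2071 begins on a Tuesday, so the first Monday is December 7 (6 days later).
The 4th Monday is 3 weeks later: 7 + 21 = 28.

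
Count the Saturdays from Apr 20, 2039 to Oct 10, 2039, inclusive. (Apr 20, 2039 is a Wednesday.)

Apr 20, 2039 is a Wednesday; the first Saturday on or after it is Apr 23, 2039 (3 days later).
From Apr 23, 2039 to Oct 10, 2039: 7 + 31 + 30 + 31 + 31 + 30 + 10 = 170 days (rest of Apr, May, Jun, Jul, Aug, Sep, Oct).
170 ÷ 7 = 24 full weeks with remainder 2, so 24 more Saturdays after the first → 25.

25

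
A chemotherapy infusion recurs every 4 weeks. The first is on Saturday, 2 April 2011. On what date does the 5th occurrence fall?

23 July 2011

The 5th occurrence is 4 intervals after the first: 4 × 28 = 112 days after 2 April 2011.
April has 30 days — 28 days to the end of April leaves 84.
May has 31 days (53 left).
June has 30 days (23 left).
23 days into July → 23 July 2011.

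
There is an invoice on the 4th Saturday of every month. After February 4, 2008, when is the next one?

February 23, 2008

February 2008 starts on a Friday; its first Saturday is the 2nd, so the 4th Saturday is the 23rd — February 23, 2008.
February 23, 2008 is after February 4, 2008, so that is the next one.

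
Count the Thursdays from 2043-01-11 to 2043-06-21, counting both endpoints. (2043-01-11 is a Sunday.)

2043-01-11 is a Sunday; the first Thursday on or after it is 2043-01-15 (4 days later).
From 2043-01-15 to 2043-06-21: 16 + 28 + 31 + 30 + 31 + 21 = 157 days (rest of January, February, March, April, May, June).
157 ÷ 7 = 22 full weeks with remainder 3, so 22 more Thursdays after the first → 23.

23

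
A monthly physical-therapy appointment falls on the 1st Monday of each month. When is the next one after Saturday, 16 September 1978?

September 1978 starts on a Friday, so its 1st Monday is 4 September 1978 (3 days in).
That is not after 16 September 1978, so look at October 1978.
October 1978 starts on a Sunday, so its 1st Monday is 2 October 1978 (1 day in).

2 October 1978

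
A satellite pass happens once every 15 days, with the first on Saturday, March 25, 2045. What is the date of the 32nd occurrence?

July 3, 2046

The 32nd occurrence is 31 intervals after the first: 31 × 15 = 465 days after March 25, 2045.
March has 31 days — 6 days to the end of March leaves 459.
From end of March to end of 2045 is 275 days (184 left).
January has 31 days (153 left).
February has 28 days (125 left).
March has 31 days (94 left).
April has 30 days (64 left).
May has 31 days (33 left).
June has 30 days (3 left).
3 days into July → July 3, 2046.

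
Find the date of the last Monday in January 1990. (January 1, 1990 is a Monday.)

January 1990 begins on a Monday, so the first Monday is January 1.
January 1990 has 31 days. Adding weeks: 1, 8, 15, 22, 29 — the last one ≤ 31 is the 29th.

1990-01-29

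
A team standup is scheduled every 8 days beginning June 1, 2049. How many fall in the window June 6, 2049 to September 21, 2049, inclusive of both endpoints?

Occurrences land 8·i days after June 1, 2049 for i = 0, 1, 2, …
June 6, 2049 is 5 days after the start; 5 ÷ 8 = 0 remainder 5; since the remainder is 5, round up to i = 1. First occurrence in the window: #2 on June 9, 2049 (1×8 = 8 days in).
September 21, 2049 is 112 days after the start; 112 ÷ 8 = 14 remainder 0. Last occurrence in the window: #15 on September 21, 2049.
Occurrences #2 through #15: 14 in total.

14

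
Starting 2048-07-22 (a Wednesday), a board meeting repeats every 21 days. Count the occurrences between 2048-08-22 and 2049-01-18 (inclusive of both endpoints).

Occurrences land 21·i days after 2048-07-22 for i = 0, 1, 2, …
2048-08-22 is 31 days after the start; 31 ÷ 21 = 1 remainder 10; since the remainder is 10, round up to i = 2. First occurrence in the window: #3 on 2048-09-02 (2×21 = 42 days in).
2049-01-18 is 180 days after the start; 180 ÷ 21 = 8 remainder 12. Last occurrence in the window: #9 on 2049-01-06.
Occurrences #3 through #9: 7 in total.

7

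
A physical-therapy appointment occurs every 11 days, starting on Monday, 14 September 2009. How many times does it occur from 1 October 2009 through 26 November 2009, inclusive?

5

Occurrences land 11·i days after 14 September 2009 for i = 0, 1, 2, …
1 October 2009 is 17 days after the start; 17 ÷ 11 = 1 remainder 6; since the remainder is 6, round up to i = 2. First occurrence in the window: #3 on 6 October 2009 (2×11 = 22 days in).
26 November 2009 is 73 days after the start; 73 ÷ 11 = 6 remainder 7. Last occurrence in the window: #7 on 19 November 2009.
Occurrences #3 through #7: 5 in total.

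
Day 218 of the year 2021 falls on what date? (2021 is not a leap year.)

Jan has 31 days (218 − 31 = 187 remain).
Feb has 28 days (187 − 28 = 159 remain).
Mar has 31 days (159 − 31 = 128 remain).
Apr has 30 days (128 − 30 = 98 remain).
May has 31 days (98 − 31 = 67 remain).
Jun has 30 days (67 − 30 = 37 remain).
Jul has 31 days (37 − 31 = 6 remain).
6 into Aug → Aug 6.

Aug 6, 2021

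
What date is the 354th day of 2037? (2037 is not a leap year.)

2037-12-20

January has 31 days (354 − 31 = 323 remain).
February has 28 days (323 − 28 = 295 remain).
March has 31 days (295 − 31 = 264 remain).
April has 30 days (264 − 30 = 234 remain).
May has 31 days (234 − 31 = 203 remain).
June has 30 days (203 − 30 = 173 remain).
July has 31 days (173 − 31 = 142 remain).
August has 31 days (142 − 31 = 111 remain).
September has 30 days (111 − 30 = 81 remain).
October has 31 days (81 − 31 = 50 remain).
November has 30 days (50 − 30 = 20 remain).
20 into December → December 20.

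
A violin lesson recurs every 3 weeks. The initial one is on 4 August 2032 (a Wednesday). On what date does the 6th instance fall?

17 November 2032

The 6th occurrence is 5 intervals after the first: 5 × 21 = 105 days after 4 August 2032.
August has 31 days — 27 days to the end of August leaves 78.
September has 30 days (48 left).
October has 31 days (17 left).
17 days into November → 17 November 2032.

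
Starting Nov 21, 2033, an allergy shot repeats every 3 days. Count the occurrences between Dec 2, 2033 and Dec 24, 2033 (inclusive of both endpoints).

8

Occurrences land 3·i days after Nov 21, 2033 for i = 0, 1, 2, …
Dec 2, 2033 is 11 days after the start; 11 ÷ 3 = 3 remainder 2; since the remainder is 2, round up to i = 4. First occurrence in the window: #5 on Dec 3, 2033 (4×3 = 12 days in).
Dec 24, 2033 is 33 days after the start; 33 ÷ 3 = 11 remainder 0. Last occurrence in the window: #12 on Dec 24, 2033.
Occurrences #5 through #12: 8 in total.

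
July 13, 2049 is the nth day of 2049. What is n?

Days in months before July: 31 + 28 + 31 + 30 + 31 + 30 = 181.
Plus 13 days into July → day 194.

194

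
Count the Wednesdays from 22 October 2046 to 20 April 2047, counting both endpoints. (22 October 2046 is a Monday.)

22 October 2046 is a Monday; the first Wednesday on or after it is 24 October 2046 (2 days later).
From 24 October 2046 to 20 April 2047: 7 + 30 + 31 + 31 + 28 + 31 + 20 = 178 days (rest of October, November, December, January, February, March, April).
178 ÷ 7 = 25 full weeks with remainder 3, so 25 more Wednesdays after the first → 26.

26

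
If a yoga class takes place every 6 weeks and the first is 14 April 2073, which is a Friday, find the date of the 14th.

12 October 2074

The 14th occurrence is 13 intervals after the first: 13 × 42 = 546 days after 14 April 2073.
April has 30 days — 16 days to the end of April leaves 530.
From end of April to end of 2073 is 245 days (285 left).
January has 31 days (254 left).
February has 28 days (226 left).
March has 31 days (195 left).
April has 30 days (165 left).
May has 31 days (134 left).
June has 30 days (104 left).
July has 31 days (73 left).
August has 31 days (42 left).
September has 30 days (12 left).
12 days into October → 12 October 2074.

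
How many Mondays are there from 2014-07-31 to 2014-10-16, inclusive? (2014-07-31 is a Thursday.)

2014-07-31 is a Thursday; the first Monday on or after it is 2014-08-04 (4 days later).
From 2014-08-04 to 2014-10-16: 27 + 30 + 16 = 73 days (rest of August, September, October).
73 ÷ 7 = 10 full weeks with remainder 3, so 10 more Mondays after the first → 11.

11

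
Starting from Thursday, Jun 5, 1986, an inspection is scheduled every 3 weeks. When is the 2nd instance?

The 2nd occurrence is 1 interval after the first: 1 × 21 = 21 days after Jun 5, 1986.
21 days later is Jun 26, 1986.

Jun 26, 1986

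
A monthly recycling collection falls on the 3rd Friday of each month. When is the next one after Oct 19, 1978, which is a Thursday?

Oct 20, 1978

Oct 1978 starts on a Sunday; its first Friday is the 6th, so the 3rd Friday is the 20th — Oct 20, 1978.
Oct 20, 1978 is after Oct 19, 1978, so that is the next one.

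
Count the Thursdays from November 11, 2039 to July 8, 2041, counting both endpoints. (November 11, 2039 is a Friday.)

86

November 11, 2039 is a Friday; the first Thursday on or after it is November 17, 2039 (6 days later).
From November 17, 2039 to July 8, 2041: 44 + 366 + 189 = 599 days (rest of 2039, 2040, to July 8, 2041 in 2041).
599 ÷ 7 = 85 full weeks with remainder 4, so 85 more Thursdays after the first → 86.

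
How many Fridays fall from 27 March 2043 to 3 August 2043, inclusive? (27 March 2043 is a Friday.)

19

27 March 2043 is a Friday; the first Friday on or after it is 27 March 2043.
From 27 March 2043 to 3 August 2043: 4 + 30 + 31 + 30 + 31 + 3 = 129 days (rest of March, April, May, June, July, August).
129 ÷ 7 = 18 full weeks with remainder 3, so 18 more Fridays after the first → 19.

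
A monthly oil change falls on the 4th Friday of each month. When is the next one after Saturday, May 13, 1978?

May 26, 1978

May 1978 starts on a Monday; its first Friday is the 5th, so the 4th Friday is the 26th — May 26, 1978.
May 26, 1978 is after May 13, 1978, so that is the next one.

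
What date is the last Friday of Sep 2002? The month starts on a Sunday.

Sep 2002 begins on a Sunday, so the first Friday is Sep 6 (5 days later).
Sep 2002 has 30 days. Adding weeks: 6, 13, 20, 27 — the last one ≤ 30 is the 27th.

Sep 27, 2002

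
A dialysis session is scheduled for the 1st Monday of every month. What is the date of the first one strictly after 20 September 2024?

7 October 2024

September 2024 starts on a Sunday, so its 1st Monday is 2 September 2024 (1 day in).
That is not after 20 September 2024, so look at October 2024.
October 2024 starts on a Tuesday, so its 1st Monday is 7 October 2024 (6 days in).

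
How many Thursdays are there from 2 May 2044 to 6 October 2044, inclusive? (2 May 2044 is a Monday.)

2 May 2044 is a Monday; the first Thursday on or after it is 5 May 2044 (3 days later).
From 5 May 2044 to 6 October 2044: 26 + 30 + 31 + 31 + 30 + 6 = 154 days (rest of May, June, July, August, September, October).
154 ÷ 7 = 22 full weeks with remainder 0, so 22 more Thursdays after the first → 23.

23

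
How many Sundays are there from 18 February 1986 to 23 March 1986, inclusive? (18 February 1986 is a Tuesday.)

18 February 1986 is a Tuesday; the first Sunday on or after it is 23 February 1986 (5 days later).
From 23 February 1986 to 23 March 1986: 5 + 23 = 28 days (rest of February, March).
28 ÷ 7 = 4 full weeks with remainder 0, so 4 more Sundays after the first → 5.

5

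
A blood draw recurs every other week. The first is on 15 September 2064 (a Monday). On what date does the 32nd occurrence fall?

23 November 2065

The 32nd occurrence is 31 intervals after the first: 31 × 14 = 434 days after 15 September 2064.
September has 30 days — 15 days to the end of September leaves 419.
From end of September to end of 2064 is 92 days (327 left).
January has 31 days (296 left).
February has 28 days (268 left).
March has 31 days (237 left).
April has 30 days (207 left).
May has 31 days (176 left).
June has 30 days (146 left).
July has 31 days (115 left).
August has 31 days (84 left).
September has 30 days (54 left).
October has 31 days (23 left).
23 days into November → 23 November 2065.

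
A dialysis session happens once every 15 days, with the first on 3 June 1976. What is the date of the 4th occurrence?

The 4th occurrence is 3 intervals after the first: 3 × 15 = 45 days after 3 June 1976.
June has 30 days — 27 days to the end of June leaves 18.
18 days into July → 18 July 1976.

18 July 1976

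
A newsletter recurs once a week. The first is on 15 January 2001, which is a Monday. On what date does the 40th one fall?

15 October 2001

The 40th occurrence is 39 intervals after the first: 39 × 7 = 273 days after 15 January 2001.
January has 31 days — 16 days to the end of January leaves 257.
February has 28 days (229 left).
March has 31 days (198 left).
April has 30 days (168 left).
May has 31 days (137 left).
June has 30 days (107 left).
July has 31 days (76 left).
August has 31 days (45 left).
September has 30 days (15 left).
15 days into October → 15 October 2001.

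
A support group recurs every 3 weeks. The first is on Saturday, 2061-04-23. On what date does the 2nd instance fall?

2061-05-14

The 2nd occurrence is 1 interval after the first: 1 × 21 = 21 days after 2061-04-23.
April has 30 days — 7 days to the end of April leaves 14.
14 days into May → 2061-05-14.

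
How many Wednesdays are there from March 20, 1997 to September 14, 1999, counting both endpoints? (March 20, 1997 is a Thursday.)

129

March 20, 1997 is a Thursday; the first Wednesday on or after it is March 26, 1997 (6 days later).
From March 26, 1997 to September 14, 1999: 280 + 365 + 257 = 902 days (rest of 1997, 1998, to September 14, 1999 in 1999).
902 ÷ 7 = 128 full weeks with remainder 6, so 128 more Wednesdays after the first → 129.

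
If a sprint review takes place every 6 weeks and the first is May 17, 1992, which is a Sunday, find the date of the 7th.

The 7th occurrence is 6 intervals after the first: 6 × 42 = 252 days after May 17, 1992.
May has 31 days — 14 days to the end of May leaves 238.
Jun has 30 days (208 left).
Jul has 31 days (177 left).
Aug has 31 days (146 left).
Sep has 30 days (116 left).
Oct has 31 days (85 left).
Nov has 30 days (55 left).
Dec has 31 days (24 left).
24 days into Jan → Jan 24, 1993.

Jan 24, 1993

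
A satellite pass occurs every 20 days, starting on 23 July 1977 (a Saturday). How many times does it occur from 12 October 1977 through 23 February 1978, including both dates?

Occurrences land 20·i days after 23 July 1977 for i = 0, 1, 2, …
12 October 1977 is 81 days after the start; 81 ÷ 20 = 4 remainder 1; since the remainder is 1, round up to i = 5. First occurrence in the window: #6 on 31 October 1977 (5×20 = 100 days in).
23 February 1978 is 215 days after the start; 215 ÷ 20 = 10 remainder 15. Last occurrence in the window: #11 on 8 February 1978.
Occurrences #6 through #11: 6 in total.

6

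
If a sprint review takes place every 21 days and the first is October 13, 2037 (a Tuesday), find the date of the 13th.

The 13th occurrence is 12 intervals after the first: 12 × 21 = 252 days after October 13, 2037.
October has 31 days — 18 days to the end of October leaves 234.
November has 30 days (204 left).
December has 31 days (173 left).
January has 31 days (142 left).
February has 28 days (114 left).
March has 31 days (83 left).
April has 30 days (53 left).
May has 31 days (22 left).
22 days into June → June 22, 2038.

June 22, 2038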